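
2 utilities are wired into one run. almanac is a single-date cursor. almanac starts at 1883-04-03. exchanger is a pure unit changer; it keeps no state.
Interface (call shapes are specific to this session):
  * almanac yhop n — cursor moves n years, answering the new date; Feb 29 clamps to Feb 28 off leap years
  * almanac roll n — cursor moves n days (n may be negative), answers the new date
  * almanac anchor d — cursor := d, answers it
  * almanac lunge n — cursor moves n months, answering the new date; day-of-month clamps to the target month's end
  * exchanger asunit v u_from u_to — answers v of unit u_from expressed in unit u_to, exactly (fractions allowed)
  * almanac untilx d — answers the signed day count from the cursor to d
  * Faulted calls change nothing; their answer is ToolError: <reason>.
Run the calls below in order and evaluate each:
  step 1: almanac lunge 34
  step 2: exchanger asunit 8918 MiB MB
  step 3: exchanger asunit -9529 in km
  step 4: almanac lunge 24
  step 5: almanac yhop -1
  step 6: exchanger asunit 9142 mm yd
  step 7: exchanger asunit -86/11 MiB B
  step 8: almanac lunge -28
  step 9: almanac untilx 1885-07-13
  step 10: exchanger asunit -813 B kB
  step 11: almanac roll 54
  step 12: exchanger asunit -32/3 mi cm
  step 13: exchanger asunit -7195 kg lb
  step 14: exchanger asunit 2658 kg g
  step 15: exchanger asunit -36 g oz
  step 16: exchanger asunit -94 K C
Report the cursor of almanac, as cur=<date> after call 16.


[in] almanac lunge n=34
[out] 1886-02-03
[in] exchanger asunit v=8918 u_from=MiB u_to=MB
[out] 146112512/15625
[in] exchanger asunit v=-9529 u_from=in u_to=km
[out] -1210183/5000000
[in] almanac lunge n=24
[out] 1888-02-03
[in] almanac yhop n=-1
[out] 1887-02-03
[in] exchanger asunit v=9142 u_from=mm u_to=yd
[out] 22855/2286
[in] exchanger asunit v=-86/11 u_from=MiB u_to=B
[out] -90177536/11
[in] almanac lunge n=-28
[out] 1884-10-03
[in] almanac untilx d=1885-07-13
[out] 283
[in] exchanger asunit v=-813 u_from=B u_to=kB
[out] -813/1000
[in] almanac roll n=54
[out] 1884-11-26
[in] exchanger asunit v=-32/3 u_from=mi u_to=cm
[out] -8583168/5
[in] exchanger asunit v=-7195 u_from=kg u_to=lb
[out] -719500000000/45359237
[in] exchanger asunit v=2658 u_from=kg u_to=g
[out] 2658000
[in] exchanger asunit v=-36 u_from=g u_to=oz
[out] -57600000/45359237
[in] exchanger asunit v=-94 u_from=K u_to=C
[out] -7343/20

Answer: cur=1884-11-26


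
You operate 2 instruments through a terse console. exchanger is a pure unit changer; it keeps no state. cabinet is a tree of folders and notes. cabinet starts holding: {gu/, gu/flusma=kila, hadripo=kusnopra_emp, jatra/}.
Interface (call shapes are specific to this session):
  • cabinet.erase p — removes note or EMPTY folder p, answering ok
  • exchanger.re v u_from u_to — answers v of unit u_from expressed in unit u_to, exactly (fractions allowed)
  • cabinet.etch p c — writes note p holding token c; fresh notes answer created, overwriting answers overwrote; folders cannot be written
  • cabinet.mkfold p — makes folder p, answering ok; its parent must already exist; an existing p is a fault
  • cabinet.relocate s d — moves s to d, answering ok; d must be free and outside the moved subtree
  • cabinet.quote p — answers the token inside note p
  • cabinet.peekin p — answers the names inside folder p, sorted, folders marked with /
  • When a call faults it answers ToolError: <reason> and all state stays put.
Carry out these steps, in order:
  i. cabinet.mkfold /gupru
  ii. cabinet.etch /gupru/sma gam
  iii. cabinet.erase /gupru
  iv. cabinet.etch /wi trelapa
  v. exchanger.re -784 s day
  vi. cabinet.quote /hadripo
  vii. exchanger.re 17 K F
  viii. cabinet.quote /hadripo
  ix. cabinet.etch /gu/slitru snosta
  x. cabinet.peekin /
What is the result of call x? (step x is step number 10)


Answer: [gu/, gupru/, hadripo, jatra/, wi]

Derivation:
·→ cabinet.mkfold(p='/gupru')
·← ok
·→ cabinet.etch(p='/gupru/sma', c='gam')
·← created
·→ cabinet.erase(p='/gupru')
·← ToolError: not empty
·→ cabinet.etch(p='/wi', c='trelapa')
·← created
·→ exchanger.re(v='-784', u_from='s', u_to='day')
·← -49/5400
·→ cabinet.quote(p='/hadripo')
·← kusnopra_emp
·→ exchanger.re(v='17', u_from='K', u_to='F')
·← -42907/100
·→ cabinet.quote(p='/hadripo')
·← kusnopra_emp
·→ cabinet.etch(p='/gu/slitru', c='snosta')
·← created
·→ cabinet.peekin(p='/')
·← [gu/, gupru/, hadripo, jatra/, wi]


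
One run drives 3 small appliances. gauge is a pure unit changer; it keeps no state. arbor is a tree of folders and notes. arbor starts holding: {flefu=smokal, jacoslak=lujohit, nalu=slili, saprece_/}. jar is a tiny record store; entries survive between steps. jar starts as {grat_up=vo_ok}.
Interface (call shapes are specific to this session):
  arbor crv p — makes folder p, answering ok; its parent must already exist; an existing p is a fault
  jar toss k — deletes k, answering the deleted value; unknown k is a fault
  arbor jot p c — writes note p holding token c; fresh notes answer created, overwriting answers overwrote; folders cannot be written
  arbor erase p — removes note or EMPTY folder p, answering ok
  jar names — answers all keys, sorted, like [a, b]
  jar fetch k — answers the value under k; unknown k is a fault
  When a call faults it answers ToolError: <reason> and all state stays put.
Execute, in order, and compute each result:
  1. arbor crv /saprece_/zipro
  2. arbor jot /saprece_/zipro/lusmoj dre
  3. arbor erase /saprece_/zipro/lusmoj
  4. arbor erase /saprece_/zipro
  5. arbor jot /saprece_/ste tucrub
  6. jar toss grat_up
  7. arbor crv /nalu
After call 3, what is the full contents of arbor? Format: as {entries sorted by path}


Step: arbor crv[/saprece_/zipro]
Result: ok
Step: arbor jot[/saprece_/zipro/lusmoj; dre]
Result: created
Step: arbor erase[/saprece_/zipro/lusmoj]
Result: ok
Step: arbor erase[/saprece_/zipro]
Result: ok
Step: arbor jot[/saprece_/ste; tucrub]
Result: created
Step: jar toss[grat_up]
Result: vo_ok
Step: arbor crv[/nalu]
Result: ToolError: exists

Answer: {flefu=smokal, jacoslak=lujohit, nalu=slili, saprece_/, saprece_/zipro/}


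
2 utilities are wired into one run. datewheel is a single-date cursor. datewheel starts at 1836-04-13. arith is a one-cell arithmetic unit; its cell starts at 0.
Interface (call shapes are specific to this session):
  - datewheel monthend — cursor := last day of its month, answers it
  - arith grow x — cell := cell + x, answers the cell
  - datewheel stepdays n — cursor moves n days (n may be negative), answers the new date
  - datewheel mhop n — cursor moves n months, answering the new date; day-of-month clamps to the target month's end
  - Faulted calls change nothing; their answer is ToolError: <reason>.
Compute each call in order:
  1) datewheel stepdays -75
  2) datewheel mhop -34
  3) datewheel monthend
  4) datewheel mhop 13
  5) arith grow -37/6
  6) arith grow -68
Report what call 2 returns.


;; datewheel stepdays(-75) => 1836-01-29
;; datewheel mhop(-34) => 1833-03-29
;; datewheel monthend() => 1833-03-31
;; datewheel mhop(13) => 1834-04-30
;; arith grow(-37/6) => -37/6
;; arith grow(-68) => -445/6

Answer: 1833-03-29


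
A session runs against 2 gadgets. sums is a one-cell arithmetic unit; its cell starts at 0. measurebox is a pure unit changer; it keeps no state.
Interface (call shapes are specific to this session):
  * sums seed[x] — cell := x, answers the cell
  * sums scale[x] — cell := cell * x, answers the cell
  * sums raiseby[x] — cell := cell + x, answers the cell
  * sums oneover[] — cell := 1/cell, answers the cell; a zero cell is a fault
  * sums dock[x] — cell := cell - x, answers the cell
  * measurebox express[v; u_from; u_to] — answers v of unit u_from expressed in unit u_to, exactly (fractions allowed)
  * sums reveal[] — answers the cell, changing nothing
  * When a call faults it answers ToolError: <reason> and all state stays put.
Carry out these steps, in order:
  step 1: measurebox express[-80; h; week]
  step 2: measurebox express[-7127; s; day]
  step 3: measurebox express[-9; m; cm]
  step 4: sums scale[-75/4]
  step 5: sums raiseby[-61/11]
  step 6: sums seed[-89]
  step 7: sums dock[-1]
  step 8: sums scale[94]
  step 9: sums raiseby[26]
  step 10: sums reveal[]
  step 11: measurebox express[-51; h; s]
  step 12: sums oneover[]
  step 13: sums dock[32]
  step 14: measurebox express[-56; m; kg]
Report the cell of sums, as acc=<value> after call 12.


I invoke measurebox express(v=-80, u_from=h, u_to=week), and see -10/21.
Invoking measurebox express(v=-7127, u_from=s, u_to=day): -7127/86400.
Using measurebox express(v=-9, u_from=m, u_to=cm), and get -900.
I try sums scale(x=-75/4), which returns 0.
Now I run sums raiseby(x=-61/11), which returns -61/11.
Then sums seed(x=-89): -89.
Invoking sums dock(x=-1), giving -88.
I use sums scale(x=94), which returns -8272.
Now I run sums raiseby(x=26), → -8246.
Invoking sums reveal(), yielding -8246.
Then measurebox express(v=-51, u_from=h, u_to=s): -183600.
I run sums oneover, giving -1/8246.
Next I call sums dock(x=32), yielding -263873/8246.
Calling measurebox express(v=-56, u_from=m, u_to=kg), yielding ToolError: incompatible units.

Answer: acc=-1/8246


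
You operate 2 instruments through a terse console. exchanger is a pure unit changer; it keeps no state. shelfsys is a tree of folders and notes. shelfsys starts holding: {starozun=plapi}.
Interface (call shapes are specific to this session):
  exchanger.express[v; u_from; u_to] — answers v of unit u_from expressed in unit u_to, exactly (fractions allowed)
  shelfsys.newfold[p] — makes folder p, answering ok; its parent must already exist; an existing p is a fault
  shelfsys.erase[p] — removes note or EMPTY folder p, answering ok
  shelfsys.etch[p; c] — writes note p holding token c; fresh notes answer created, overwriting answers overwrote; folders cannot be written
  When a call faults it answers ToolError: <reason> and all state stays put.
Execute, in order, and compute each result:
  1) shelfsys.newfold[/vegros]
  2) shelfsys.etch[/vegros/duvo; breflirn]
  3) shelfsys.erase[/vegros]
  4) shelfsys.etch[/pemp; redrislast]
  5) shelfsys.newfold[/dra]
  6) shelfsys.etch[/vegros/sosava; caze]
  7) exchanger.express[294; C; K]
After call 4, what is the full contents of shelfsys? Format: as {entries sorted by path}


Answer: {pemp=redrislast, starozun=plapi, vegros/, vegros/duvo=breflirn}

Derivation:
# newfold(p='/vegros') == ok
# etch(p='/vegros/duvo', c='breflirn') == created
# erase(p='/vegros') == ToolError: not empty
# etch(p='/pemp', c='redrislast') == created
# newfold(p='/dra') == ok
# etch(p='/vegros/sosava', c='caze') == created
# express(v='294', u_from='C', u_to='K') == 11343/20


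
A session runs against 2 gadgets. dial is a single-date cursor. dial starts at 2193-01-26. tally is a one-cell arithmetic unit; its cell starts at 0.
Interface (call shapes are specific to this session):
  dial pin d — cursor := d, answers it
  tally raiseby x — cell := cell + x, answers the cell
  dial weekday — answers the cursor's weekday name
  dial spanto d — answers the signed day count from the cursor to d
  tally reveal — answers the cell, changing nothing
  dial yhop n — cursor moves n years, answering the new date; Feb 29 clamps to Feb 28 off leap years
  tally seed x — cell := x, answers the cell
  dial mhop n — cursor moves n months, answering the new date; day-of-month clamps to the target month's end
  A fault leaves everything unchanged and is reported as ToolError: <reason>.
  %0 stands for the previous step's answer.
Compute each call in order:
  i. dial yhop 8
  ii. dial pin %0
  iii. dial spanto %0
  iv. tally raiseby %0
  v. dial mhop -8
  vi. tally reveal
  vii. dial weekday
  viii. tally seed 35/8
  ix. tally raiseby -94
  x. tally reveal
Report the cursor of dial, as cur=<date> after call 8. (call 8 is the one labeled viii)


Answer: cur=2200-05-26

Derivation:
→ dial yhop(n→8)
← 2201-01-26
→ dial pin(d→%0)
← 2201-01-26
→ dial spanto(d→%0)
← 0
→ tally raiseby(x→%0)
← 0
→ dial mhop(n→-8)
← 2200-05-26
→ tally reveal()
← 0
→ dial weekday()
← Monday
→ tally seed(x→35/8)
← 35/8
→ tally raiseby(x→-94)
← -717/8
→ tally reveal()
← -717/8


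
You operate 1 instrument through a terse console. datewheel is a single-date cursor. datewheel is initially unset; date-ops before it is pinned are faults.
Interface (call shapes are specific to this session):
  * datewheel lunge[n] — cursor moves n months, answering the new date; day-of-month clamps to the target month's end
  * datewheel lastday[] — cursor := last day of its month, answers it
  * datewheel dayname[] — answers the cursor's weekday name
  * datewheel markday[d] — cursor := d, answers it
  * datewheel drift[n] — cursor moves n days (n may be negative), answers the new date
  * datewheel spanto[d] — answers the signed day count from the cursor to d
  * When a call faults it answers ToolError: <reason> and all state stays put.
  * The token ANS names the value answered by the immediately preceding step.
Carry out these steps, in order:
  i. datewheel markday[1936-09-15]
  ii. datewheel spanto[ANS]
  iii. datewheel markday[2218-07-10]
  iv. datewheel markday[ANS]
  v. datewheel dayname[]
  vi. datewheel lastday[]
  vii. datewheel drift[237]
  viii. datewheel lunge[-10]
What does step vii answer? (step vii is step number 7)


Answer: 2219-03-25

Derivation:
I try datewheel markday with d='1936-09-15', and see 1936-09-15.
Then datewheel spanto with d='ANS', which returns 0.
I invoke datewheel markday with d='2218-07-10', which returns 2218-07-10.
Invoking datewheel markday with d='ANS', and get 2218-07-10.
I try datewheel dayname, giving Friday.
I try datewheel lastday, giving 2218-07-31.
I use datewheel drift with n='237', giving 2219-03-25.
Invoking datewheel lunge with n='-10', giving 2218-05-25.


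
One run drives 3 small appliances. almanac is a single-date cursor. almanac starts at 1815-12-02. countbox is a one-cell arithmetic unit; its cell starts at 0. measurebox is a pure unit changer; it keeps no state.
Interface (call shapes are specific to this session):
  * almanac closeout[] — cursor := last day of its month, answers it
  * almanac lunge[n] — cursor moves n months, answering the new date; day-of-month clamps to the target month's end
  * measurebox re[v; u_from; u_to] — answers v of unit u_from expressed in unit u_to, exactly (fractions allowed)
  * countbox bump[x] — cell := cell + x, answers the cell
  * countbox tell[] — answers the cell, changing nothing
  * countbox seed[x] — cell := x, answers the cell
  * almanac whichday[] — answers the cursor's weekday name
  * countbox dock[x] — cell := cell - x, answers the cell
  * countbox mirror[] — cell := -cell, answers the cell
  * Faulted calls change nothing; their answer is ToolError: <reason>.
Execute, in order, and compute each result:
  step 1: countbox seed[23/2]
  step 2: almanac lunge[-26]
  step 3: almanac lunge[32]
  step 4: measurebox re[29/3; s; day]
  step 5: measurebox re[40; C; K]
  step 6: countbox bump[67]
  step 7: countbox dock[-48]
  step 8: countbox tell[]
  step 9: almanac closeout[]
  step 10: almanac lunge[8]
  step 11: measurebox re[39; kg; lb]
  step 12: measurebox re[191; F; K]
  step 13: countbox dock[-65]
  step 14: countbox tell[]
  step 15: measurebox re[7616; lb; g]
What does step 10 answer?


Answer: 1817-02-28

Derivation:
>>> countbox seed x: 23/2
= 23/2
>>> almanac lunge n: -26
= 1813-10-02
>>> almanac lunge n: 32
= 1816-06-02
>>> measurebox re v: 29/3 u_from: s u_to: day
= 29/259200
>>> measurebox re v: 40 u_from: C u_to: K
= 6263/20
>>> countbox bump x: 67
= 157/2
>>> countbox dock x: -48
= 253/2
>>> countbox tell
= 253/2
>>> almanac closeout
= 1816-06-30
>>> almanac lunge n: 8
= 1817-02-28
>>> measurebox re v: 39 u_from: kg u_to: lb
= 3900000000/45359237
>>> measurebox re v: 191 u_from: F u_to: K
= 21689/60
>>> countbox dock x: -65
= 383/2
>>> countbox tell
= 383/2
>>> measurebox re v: 7616 u_from: lb u_to: g
= 10795498406/3125


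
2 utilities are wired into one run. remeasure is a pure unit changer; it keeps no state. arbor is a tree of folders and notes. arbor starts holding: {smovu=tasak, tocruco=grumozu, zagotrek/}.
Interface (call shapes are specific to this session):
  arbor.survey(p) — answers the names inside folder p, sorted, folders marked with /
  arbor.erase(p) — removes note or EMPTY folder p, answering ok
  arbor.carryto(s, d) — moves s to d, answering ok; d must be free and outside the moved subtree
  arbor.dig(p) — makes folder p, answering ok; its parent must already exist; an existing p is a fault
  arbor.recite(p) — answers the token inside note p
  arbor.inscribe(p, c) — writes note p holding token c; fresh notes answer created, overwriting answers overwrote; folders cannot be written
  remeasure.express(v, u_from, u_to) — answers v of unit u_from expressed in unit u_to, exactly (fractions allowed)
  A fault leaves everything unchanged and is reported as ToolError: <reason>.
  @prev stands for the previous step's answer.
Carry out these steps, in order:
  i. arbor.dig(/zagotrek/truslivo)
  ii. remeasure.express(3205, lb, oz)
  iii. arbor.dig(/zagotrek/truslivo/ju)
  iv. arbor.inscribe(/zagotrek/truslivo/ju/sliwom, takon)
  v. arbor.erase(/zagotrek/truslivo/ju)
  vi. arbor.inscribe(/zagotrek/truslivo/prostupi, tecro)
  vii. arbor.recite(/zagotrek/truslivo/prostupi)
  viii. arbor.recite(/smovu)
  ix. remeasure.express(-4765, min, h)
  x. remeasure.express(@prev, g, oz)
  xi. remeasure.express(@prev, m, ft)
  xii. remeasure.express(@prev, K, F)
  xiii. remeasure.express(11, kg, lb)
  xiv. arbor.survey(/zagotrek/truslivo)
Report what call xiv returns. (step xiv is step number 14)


Answer: [ju/, prostupi]

Derivation:
I try arbor.dig(p='/zagotrek/truslivo'), yielding ok.
Calling remeasure.express(v='3205', u_from='lb', u_to='oz'), which returns 51280.
I call arbor.dig(p='/zagotrek/truslivo/ju'), and observe ok.
Next I call arbor.inscribe(p='/zagotrek/truslivo/ju/sliwom', c='takon'), and observe created.
Calling arbor.erase(p='/zagotrek/truslivo/ju'): ToolError: not empty.
Now I run arbor.inscribe(p='/zagotrek/truslivo/prostupi', c='tecro'), giving created.
Invoking arbor.recite(p='/zagotrek/truslivo/prostupi'), — result: tecro.
Invoking arbor.recite(p='/smovu'), giving tasak.
I use remeasure.express(v='-4765', u_from='min', u_to='h'): -953/12.
Invoking remeasure.express(v='@prev', u_from='g', u_to='oz'), yielding -381200000/136077711.
Now I run remeasure.express(v='@prev', u_from='m', u_to='ft'), → -476500000000/51845607891.
Invoking remeasure.express(v='@prev', u_from='K', u_to='F'), yielding -274328561991733/576062309900.
Invoking remeasure.express(v='11', u_from='kg', u_to='lb'), → 100000000/4123567.
Invoking arbor.survey(p='/zagotrek/truslivo'), and see [ju/, prostupi].


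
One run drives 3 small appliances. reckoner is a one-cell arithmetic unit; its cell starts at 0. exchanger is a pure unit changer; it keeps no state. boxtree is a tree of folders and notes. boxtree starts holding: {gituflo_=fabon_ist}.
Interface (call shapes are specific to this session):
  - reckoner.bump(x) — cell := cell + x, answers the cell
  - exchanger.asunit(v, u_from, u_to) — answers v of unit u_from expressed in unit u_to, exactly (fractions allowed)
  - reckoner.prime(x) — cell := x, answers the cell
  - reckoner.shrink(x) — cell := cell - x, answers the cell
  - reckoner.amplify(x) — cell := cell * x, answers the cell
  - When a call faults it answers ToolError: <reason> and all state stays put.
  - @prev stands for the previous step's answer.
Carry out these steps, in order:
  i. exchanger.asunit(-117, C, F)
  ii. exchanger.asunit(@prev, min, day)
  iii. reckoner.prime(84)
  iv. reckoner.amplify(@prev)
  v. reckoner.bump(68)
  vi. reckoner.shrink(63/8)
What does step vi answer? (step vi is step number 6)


>>> exchanger.asunit v='-117' u_from='C' u_to='F'
= -893/5
>>> exchanger.asunit v='@prev' u_from='min' u_to='day'
= -893/7200
>>> reckoner.prime x='84'
= 84
>>> reckoner.amplify x='@prev'
= 7056
>>> reckoner.bump x='68'
= 7124
>>> reckoner.shrink x='63/8'
= 56929/8

Answer: 56929/8


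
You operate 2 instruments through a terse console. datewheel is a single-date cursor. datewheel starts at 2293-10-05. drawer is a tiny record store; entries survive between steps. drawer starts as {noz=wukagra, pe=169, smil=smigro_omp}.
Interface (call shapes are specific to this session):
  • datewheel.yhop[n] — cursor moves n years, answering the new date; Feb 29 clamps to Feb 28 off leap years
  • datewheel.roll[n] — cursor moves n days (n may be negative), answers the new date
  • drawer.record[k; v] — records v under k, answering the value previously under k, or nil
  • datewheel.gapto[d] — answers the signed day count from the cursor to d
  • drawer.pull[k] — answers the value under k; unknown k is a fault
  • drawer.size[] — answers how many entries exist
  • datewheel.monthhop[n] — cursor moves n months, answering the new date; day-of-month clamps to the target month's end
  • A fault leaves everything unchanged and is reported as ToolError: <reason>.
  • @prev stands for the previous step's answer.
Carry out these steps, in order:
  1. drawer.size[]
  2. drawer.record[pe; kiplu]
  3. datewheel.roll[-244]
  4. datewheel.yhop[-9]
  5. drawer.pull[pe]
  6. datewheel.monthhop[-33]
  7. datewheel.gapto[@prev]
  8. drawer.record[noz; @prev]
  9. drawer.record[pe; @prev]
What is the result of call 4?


Answer: 2284-02-03

Derivation:
CALL drawer.size[]
RET  3
CALL drawer.record[k: pe; v: kiplu]
RET  169
CALL datewheel.roll[n: -244]
RET  2293-02-03
CALL datewheel.yhop[n: -9]
RET  2284-02-03
CALL drawer.pull[k: pe]
RET  kiplu
CALL datewheel.monthhop[n: -33]
RET  2281-05-03
CALL datewheel.gapto[d: @prev]
RET  0
CALL drawer.record[k: noz; v: @prev]
RET  wukagra
CALL drawer.record[k: pe; v: @prev]
RET  kiplu


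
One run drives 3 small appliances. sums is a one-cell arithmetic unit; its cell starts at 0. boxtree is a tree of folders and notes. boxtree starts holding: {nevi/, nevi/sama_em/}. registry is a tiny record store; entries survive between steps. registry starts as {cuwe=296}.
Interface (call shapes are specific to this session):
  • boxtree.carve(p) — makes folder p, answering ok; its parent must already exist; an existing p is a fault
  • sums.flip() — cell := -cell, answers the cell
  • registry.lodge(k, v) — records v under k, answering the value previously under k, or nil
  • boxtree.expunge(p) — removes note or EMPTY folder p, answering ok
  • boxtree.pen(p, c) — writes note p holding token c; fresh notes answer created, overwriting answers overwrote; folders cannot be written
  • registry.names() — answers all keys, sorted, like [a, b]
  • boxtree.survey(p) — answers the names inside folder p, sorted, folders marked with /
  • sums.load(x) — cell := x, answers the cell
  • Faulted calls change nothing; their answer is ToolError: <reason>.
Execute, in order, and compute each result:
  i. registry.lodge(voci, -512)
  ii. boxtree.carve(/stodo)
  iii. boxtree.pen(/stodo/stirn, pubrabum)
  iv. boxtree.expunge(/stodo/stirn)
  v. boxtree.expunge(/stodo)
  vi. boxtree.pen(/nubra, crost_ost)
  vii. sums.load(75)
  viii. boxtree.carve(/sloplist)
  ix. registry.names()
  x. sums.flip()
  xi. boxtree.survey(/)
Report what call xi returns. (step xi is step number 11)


Answer: [nevi/, nubra, sloplist/]

Derivation:
→ registry.lodge(k='voci', v='-512')
← nil
→ boxtree.carve(p='/stodo')
← ok
→ boxtree.pen(p='/stodo/stirn', c='pubrabum')
← created
→ boxtree.expunge(p='/stodo/stirn')
← ok
→ boxtree.expunge(p='/stodo')
← ok
→ boxtree.pen(p='/nubra', c='crost_ost')
← created
→ sums.load(x='75')
← 75
→ boxtree.carve(p='/sloplist')
← ok
→ registry.names()
← [cuwe, voci]
→ sums.flip()
← -75
→ boxtree.survey(p='/')
← [nevi/, nubra, sloplist/]


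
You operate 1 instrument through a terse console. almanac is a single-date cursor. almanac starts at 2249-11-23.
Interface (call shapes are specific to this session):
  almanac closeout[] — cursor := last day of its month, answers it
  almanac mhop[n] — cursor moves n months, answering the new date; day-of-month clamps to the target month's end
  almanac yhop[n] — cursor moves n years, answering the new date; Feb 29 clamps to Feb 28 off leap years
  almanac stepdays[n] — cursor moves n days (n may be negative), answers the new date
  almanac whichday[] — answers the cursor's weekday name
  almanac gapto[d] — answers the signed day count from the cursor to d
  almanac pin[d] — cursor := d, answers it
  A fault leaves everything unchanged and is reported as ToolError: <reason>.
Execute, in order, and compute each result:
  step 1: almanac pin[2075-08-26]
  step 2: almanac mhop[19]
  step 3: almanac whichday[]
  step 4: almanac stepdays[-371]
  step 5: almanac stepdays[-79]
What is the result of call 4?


-- 1. almanac pin(d=2075-08-26) => 2075-08-26
-- 2. almanac mhop(n=19) => 2077-03-26
-- 3. almanac whichday() => Friday
-- 4. almanac stepdays(n=-371) => 2076-03-20
-- 5. almanac stepdays(n=-79) => 2076-01-01

Answer: 2076-03-20


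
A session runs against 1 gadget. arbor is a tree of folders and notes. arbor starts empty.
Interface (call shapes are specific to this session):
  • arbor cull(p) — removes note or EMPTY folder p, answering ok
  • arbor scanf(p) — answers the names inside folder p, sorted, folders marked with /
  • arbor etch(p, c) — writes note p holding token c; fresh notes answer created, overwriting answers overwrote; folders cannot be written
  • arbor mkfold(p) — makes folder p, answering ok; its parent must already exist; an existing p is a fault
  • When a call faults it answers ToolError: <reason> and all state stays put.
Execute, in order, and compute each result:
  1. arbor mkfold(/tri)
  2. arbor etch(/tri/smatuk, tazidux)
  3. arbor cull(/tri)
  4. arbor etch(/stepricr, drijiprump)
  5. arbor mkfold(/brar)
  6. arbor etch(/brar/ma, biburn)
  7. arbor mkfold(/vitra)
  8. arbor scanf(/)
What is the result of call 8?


// 1. arbor mkfold(p: /tri) : ok
// 2. arbor etch(p: /tri/smatuk, c: tazidux) : created
// 3. arbor cull(p: /tri) : ToolError: not empty
// 4. arbor etch(p: /stepricr, c: drijiprump) : created
// 5. arbor mkfold(p: /brar) : ok
// 6. arbor etch(p: /brar/ma, c: biburn) : created
// 7. arbor mkfold(p: /vitra) : ok
// 8. arbor scanf(p: /) : [brar/, stepricr, tri/, vitra/]

Answer: [brar/, stepricr, tri/, vitra/]


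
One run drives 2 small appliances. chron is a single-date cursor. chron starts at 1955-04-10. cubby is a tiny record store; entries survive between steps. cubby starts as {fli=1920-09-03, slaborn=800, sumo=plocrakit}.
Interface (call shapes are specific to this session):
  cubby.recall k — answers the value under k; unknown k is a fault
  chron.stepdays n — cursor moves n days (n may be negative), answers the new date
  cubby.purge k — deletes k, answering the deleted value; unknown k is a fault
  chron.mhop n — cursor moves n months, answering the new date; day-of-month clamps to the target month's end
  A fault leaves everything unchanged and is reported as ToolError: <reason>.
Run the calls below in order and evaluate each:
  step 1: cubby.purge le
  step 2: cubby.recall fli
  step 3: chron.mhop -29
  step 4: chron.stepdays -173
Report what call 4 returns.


;; 1. purge(k=le) == ToolError: no such key le
;; 2. recall(k=fli) == 1920-09-03
;; 3. mhop(n=-29) == 1952-11-10
;; 4. stepdays(n=-173) == 1952-05-21

Answer: 1952-05-21


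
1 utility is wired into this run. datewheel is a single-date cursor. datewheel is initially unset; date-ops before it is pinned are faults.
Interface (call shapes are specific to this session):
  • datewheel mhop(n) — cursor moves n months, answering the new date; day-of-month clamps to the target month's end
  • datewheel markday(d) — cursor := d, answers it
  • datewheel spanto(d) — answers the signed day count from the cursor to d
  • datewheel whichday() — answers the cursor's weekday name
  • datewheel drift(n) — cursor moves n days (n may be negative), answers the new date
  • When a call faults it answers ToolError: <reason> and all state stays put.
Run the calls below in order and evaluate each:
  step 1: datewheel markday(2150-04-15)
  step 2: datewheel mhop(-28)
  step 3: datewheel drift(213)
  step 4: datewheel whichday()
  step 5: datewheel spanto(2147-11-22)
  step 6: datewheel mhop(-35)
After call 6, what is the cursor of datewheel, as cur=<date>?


Answer: cur=2145-08-15

Derivation:
·→ datewheel markday(d→2150-04-15)
·← 2150-04-15
·→ datewheel mhop(n→-28)
·← 2147-12-15
·→ datewheel drift(n→213)
·← 2148-07-15
·→ datewheel whichday()
·← Monday
·→ datewheel spanto(d→2147-11-22)
·← -236
·→ datewheel mhop(n→-35)
·← 2145-08-15


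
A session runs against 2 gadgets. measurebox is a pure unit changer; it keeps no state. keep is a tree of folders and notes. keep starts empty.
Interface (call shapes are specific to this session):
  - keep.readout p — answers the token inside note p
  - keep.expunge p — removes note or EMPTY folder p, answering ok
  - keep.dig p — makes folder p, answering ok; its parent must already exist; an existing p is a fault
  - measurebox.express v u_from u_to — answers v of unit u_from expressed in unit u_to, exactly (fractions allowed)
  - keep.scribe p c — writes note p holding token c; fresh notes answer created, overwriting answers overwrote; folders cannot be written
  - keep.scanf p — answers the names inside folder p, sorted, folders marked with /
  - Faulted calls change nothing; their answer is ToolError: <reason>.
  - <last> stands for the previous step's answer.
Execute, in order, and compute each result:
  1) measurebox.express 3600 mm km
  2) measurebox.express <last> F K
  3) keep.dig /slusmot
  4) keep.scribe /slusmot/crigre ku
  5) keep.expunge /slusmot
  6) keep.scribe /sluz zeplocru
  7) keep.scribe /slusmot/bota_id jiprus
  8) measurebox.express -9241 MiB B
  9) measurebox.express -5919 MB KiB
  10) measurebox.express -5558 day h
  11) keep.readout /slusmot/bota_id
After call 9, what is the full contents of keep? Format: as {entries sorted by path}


>> measurebox.express(v='3600', u_from='mm', u_to='km')
<< 9/2500
>> measurebox.express(v='<last>', u_from='F', u_to='K')
<< 287296/1125
>> keep.dig(p='/slusmot')
<< ok
>> keep.scribe(p='/slusmot/crigre', c='ku')
<< created
>> keep.expunge(p='/slusmot')
<< ToolError: not empty
>> keep.scribe(p='/sluz', c='zeplocru')
<< created
>> keep.scribe(p='/slusmot/bota_id', c='jiprus')
<< created
>> measurebox.express(v='-9241', u_from='MiB', u_to='B')
<< -9689890816
>> measurebox.express(v='-5919', u_from='MB', u_to='KiB')
<< -92484375/16
>> measurebox.express(v='-5558', u_from='day', u_to='h')
<< -133392
>> keep.readout(p='/slusmot/bota_id')
<< jiprus

Answer: {slusmot/, slusmot/bota_id=jiprus, slusmot/crigre=ku, sluz=zeplocru}


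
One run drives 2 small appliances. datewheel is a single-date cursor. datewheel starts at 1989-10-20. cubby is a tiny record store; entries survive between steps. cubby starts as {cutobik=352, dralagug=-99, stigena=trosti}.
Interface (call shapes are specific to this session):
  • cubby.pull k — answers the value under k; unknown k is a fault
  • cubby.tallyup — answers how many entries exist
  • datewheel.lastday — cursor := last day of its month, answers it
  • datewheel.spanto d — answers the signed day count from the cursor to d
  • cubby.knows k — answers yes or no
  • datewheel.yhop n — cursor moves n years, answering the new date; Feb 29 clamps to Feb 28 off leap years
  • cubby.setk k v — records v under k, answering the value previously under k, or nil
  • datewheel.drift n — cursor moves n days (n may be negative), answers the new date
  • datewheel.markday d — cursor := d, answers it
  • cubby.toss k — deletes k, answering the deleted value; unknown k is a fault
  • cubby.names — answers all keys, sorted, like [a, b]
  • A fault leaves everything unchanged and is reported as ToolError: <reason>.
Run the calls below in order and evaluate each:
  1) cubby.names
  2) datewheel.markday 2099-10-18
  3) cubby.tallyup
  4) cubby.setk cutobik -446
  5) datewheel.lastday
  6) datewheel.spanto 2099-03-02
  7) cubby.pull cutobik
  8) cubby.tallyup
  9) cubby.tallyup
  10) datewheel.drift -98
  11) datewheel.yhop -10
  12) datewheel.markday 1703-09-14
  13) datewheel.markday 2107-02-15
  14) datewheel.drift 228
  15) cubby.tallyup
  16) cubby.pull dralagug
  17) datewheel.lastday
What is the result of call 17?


% cubby.names() : [cutobik, dralagug, stigena]
% datewheel.markday(2099-10-18) : 2099-10-18
% cubby.tallyup() : 3
% cubby.setk(cutobik, -446) : 352
% datewheel.lastday() : 2099-10-31
% datewheel.spanto(2099-03-02) : -243
% cubby.pull(cutobik) : -446
% cubby.tallyup() : 3
% cubby.tallyup() : 3
% datewheel.drift(-98) : 2099-07-25
% datewheel.yhop(-10) : 2089-07-25
% datewheel.markday(1703-09-14) : 1703-09-14
% datewheel.markday(2107-02-15) : 2107-02-15
% datewheel.drift(228) : 2107-10-01
% cubby.tallyup() : 3
% cubby.pull(dralagug) : -99
% datewheel.lastday() : 2107-10-31

Answer: 2107-10-31


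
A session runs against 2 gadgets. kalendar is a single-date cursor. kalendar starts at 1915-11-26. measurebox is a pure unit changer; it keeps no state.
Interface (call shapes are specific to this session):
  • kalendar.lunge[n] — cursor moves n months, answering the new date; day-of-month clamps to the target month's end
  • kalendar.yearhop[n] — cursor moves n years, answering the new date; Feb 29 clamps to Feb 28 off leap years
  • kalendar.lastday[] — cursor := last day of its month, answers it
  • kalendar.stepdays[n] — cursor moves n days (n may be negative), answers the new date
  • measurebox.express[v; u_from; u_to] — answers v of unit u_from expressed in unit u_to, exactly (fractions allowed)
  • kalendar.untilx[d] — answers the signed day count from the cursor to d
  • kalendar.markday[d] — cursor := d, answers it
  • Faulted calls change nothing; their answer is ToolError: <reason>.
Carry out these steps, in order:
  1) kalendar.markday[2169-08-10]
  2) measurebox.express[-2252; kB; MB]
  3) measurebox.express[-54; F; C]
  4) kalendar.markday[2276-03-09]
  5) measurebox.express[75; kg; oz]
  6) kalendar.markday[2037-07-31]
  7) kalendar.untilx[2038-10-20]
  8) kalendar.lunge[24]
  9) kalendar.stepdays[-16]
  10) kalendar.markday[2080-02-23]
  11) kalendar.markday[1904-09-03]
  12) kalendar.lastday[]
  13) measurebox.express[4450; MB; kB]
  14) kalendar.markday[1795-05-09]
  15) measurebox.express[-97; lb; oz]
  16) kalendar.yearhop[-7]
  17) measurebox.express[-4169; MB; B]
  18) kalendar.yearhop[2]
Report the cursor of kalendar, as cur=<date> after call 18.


I use kalendar.markday(d=2169-08-10), giving 2169-08-10.
Then measurebox.express(v=-2252, u_from=kB, u_to=MB), which returns -563/250.
I invoke measurebox.express(v=-54, u_from=F, u_to=C): -430/9.
I use kalendar.markday(d=2276-03-09), and see 2276-03-09.
Then measurebox.express(v=75, u_from=kg, u_to=oz), and see 120000000000/45359237.
Now I run kalendar.markday(d=2037-07-31), — result: 2037-07-31.
I invoke kalendar.untilx(d=2038-10-20), and see 446.
I use kalendar.lunge(n=24), and get 2039-07-31.
Now I run kalendar.stepdays(n=-16), and get 2039-07-15.
I invoke kalendar.markday(d=2080-02-23), and get 2080-02-23.
I call kalendar.markday(d=1904-09-03), and get 1904-09-03.
I run kalendar.lastday(), → 1904-09-30.
Calling measurebox.express(v=4450, u_from=MB, u_to=kB), and observe 4450000.
I use kalendar.markday(d=1795-05-09): 1795-05-09.
I invoke measurebox.express(v=-97, u_from=lb, u_to=oz), and see -1552.
Next I call kalendar.yearhop(n=-7), which returns 1788-05-09.
Then measurebox.express(v=-4169, u_from=MB, u_to=B), and see -4169000000.
Invoking kalendar.yearhop(n=2), and observe 1790-05-09.

Answer: cur=1790-05-09


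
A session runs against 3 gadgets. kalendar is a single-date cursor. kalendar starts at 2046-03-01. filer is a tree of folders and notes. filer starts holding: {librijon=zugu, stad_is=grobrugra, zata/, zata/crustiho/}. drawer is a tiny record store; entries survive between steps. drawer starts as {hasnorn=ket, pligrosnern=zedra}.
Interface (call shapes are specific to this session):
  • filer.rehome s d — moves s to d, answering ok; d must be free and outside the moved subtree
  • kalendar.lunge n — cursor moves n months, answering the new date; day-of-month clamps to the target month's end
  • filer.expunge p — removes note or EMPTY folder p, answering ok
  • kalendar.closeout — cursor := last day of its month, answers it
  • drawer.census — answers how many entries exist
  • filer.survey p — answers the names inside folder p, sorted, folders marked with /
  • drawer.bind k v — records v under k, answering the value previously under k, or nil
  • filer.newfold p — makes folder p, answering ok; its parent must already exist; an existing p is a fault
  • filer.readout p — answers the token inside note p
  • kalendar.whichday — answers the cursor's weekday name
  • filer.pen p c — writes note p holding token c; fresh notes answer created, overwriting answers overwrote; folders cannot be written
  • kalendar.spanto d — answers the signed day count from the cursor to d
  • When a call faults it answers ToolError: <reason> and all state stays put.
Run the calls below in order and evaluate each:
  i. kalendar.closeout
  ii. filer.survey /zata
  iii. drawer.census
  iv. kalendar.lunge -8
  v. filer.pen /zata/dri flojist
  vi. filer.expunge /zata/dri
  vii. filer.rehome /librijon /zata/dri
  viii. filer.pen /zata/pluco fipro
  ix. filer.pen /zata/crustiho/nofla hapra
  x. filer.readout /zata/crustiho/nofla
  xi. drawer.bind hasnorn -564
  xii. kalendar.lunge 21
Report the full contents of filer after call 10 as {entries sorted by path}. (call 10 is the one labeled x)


Answer: {stad_is=grobrugra, zata/, zata/crustiho/, zata/crustiho/nofla=hapra, zata/dri=zugu, zata/pluco=fipro}

Derivation:
[in] closeout
= 2046-03-31
[in] survey p: /zata
= [crustiho/]
[in] census
= 2
[in] lunge n: -8
= 2045-07-31
[in] pen p: /zata/dri c: flojist
= created
[in] expunge p: /zata/dri
= ok
[in] rehome s: /librijon d: /zata/dri
= ok
[in] pen p: /zata/pluco c: fipro
= created
[in] pen p: /zata/crustiho/nofla c: hapra
= created
[in] readout p: /zata/crustiho/nofla
= hapra
[in] bind k: hasnorn v: -564
= ket
[in] lunge n: 21
= 2047-04-30


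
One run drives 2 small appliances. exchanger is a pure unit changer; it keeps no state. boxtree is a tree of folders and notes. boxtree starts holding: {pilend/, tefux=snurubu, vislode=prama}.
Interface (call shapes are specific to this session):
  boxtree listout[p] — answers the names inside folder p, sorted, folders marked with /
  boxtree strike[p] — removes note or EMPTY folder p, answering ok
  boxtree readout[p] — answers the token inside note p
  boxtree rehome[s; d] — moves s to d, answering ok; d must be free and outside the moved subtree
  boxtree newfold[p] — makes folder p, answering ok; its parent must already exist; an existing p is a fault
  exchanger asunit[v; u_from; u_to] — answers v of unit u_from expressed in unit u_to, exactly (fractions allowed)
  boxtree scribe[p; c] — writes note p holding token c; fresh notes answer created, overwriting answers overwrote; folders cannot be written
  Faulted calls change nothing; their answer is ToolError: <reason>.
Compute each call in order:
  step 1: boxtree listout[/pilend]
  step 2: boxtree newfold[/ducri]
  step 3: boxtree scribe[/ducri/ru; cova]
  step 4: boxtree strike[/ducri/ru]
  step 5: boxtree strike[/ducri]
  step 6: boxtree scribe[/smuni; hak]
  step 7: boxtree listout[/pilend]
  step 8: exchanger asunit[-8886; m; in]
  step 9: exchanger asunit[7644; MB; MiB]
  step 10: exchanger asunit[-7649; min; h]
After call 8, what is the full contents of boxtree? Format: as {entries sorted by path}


Answer: {pilend/, smuni=hak, tefux=snurubu, vislode=prama}

Derivation:
~$ boxtree listout p=/pilend
= []
~$ boxtree newfold p=/ducri
= ok
~$ boxtree scribe p=/ducri/ru c=cova
= created
~$ boxtree strike p=/ducri/ru
= ok
~$ boxtree strike p=/ducri
= ok
~$ boxtree scribe p=/smuni c=hak
= created
~$ boxtree listout p=/pilend
= []
~$ exchanger asunit v=-8886 u_from=m u_to=in
= -44430000/127
~$ exchanger asunit v=7644 u_from=MB u_to=MiB
= 29859375/4096
~$ exchanger asunit v=-7649 u_from=min u_to=h
= -7649/60
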